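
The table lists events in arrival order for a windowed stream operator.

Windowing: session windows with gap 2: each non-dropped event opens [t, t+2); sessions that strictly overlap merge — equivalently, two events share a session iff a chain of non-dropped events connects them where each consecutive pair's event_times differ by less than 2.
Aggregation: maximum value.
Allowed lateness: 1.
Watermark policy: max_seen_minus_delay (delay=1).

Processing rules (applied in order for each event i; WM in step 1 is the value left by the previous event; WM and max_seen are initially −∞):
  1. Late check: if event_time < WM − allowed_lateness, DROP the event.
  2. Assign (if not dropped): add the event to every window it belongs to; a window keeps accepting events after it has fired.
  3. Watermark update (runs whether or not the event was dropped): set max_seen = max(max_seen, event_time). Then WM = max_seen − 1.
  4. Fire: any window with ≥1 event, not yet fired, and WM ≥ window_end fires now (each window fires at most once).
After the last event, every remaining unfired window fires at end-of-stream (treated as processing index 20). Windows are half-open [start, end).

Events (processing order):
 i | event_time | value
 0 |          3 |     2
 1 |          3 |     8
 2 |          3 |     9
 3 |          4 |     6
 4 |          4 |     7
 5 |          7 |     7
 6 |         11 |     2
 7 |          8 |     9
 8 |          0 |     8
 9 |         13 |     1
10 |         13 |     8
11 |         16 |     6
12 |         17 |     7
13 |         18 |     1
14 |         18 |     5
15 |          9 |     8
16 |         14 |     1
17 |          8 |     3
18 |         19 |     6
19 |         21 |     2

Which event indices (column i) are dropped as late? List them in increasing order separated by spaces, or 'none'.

i=0 t=3 v=2: → [3,5); WM=2
i=1 t=3 v=8: → [3,5); WM=2
i=2 t=3 v=9: → [3,5); WM=2
i=3 t=4 v=6: → [3,6); WM=3
i=4 t=4 v=7: → [3,6); WM=3
i=5 t=7 v=7: → [7,9); WM=6
i=6 t=11 v=2: → [11,13); WM=10
i=7 t=8 v=9: DROP (t<10-1); WM=10
i=8 t=0 v=8: DROP (t<10-1); WM=10
i=9 t=13 v=1: → [13,15); WM=12
i=10 t=13 v=8: → [13,15); WM=12
i=11 t=16 v=6: → [16,18); WM=15
i=12 t=17 v=7: → [16,19); WM=16
i=13 t=18 v=1: → [16,20); WM=17
i=14 t=18 v=5: → [16,20); WM=17
i=15 t=9 v=8: DROP (t<17-1); WM=17
i=16 t=14 v=1: DROP (t<17-1); WM=17
i=17 t=8 v=3: DROP (t<17-1); WM=17
i=18 t=19 v=6: → [16,21); WM=18
i=19 t=21 v=2: → [21,23); WM=20

7 8 15 16 17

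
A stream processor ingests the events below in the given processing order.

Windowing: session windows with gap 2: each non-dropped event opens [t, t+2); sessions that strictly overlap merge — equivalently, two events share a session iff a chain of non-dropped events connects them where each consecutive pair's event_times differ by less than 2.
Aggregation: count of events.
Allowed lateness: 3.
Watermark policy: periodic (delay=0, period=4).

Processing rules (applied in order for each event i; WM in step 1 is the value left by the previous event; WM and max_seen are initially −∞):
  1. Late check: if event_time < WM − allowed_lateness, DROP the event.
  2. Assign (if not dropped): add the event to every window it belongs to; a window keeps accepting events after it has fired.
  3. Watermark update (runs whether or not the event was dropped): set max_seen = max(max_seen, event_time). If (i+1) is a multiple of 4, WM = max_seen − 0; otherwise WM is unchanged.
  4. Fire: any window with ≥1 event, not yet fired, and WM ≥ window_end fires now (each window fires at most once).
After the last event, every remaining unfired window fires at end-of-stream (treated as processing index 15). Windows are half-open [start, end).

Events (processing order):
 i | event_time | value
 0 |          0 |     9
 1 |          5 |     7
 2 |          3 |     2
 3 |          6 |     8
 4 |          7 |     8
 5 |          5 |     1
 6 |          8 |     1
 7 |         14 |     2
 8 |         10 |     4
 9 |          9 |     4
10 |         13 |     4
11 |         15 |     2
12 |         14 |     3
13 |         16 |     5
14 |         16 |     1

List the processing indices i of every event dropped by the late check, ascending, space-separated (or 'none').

i=0 t=0 v=9: → [0,2); WM=−∞
i=1 t=5 v=7: → [5,7); WM=−∞
i=2 t=3 v=2: → [3,5); WM=−∞
i=3 t=6 v=8: → [5,8); WM=6
i=4 t=7 v=8: → [5,9); WM=6
i=5 t=5 v=1: → [5,9); WM=6
i=6 t=8 v=1: → [5,10); WM=6
i=7 t=14 v=2: → [14,16); WM=14
i=8 t=10 v=4: DROP (t<14-3); WM=14
i=9 t=9 v=4: DROP (t<14-3); WM=14
i=10 t=13 v=4: → [13,16); WM=14
i=11 t=15 v=2: → [13,17); WM=15
i=12 t=14 v=3: → [13,17); WM=15
i=13 t=16 v=5: → [13,18); WM=15
i=14 t=16 v=1: → [13,18); WM=15

8 9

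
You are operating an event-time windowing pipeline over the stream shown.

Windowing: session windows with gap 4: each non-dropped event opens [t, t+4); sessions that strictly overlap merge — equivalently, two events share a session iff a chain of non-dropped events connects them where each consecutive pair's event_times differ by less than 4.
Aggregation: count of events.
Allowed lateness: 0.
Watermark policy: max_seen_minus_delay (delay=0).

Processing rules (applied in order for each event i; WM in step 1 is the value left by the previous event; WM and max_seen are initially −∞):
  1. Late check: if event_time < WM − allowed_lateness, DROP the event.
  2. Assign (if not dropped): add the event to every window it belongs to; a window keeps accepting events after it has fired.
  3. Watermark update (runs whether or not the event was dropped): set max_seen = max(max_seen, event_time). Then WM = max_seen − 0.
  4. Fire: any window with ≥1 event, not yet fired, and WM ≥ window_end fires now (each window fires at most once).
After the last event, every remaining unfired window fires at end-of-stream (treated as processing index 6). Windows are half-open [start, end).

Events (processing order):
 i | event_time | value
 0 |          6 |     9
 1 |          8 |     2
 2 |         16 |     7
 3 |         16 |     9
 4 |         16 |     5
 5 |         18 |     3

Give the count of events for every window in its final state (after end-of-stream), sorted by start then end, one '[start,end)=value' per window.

[6,12)=2 [16,22)=4

i=0 t=6 v=9: → [6,10); WM=6
i=1 t=8 v=2: → [6,12); WM=8
i=2 t=16 v=7: → [16,20); WM=16
i=3 t=16 v=9: → [16,20); WM=16
i=4 t=16 v=5: → [16,20); WM=16
i=5 t=18 v=3: → [16,22); WM=18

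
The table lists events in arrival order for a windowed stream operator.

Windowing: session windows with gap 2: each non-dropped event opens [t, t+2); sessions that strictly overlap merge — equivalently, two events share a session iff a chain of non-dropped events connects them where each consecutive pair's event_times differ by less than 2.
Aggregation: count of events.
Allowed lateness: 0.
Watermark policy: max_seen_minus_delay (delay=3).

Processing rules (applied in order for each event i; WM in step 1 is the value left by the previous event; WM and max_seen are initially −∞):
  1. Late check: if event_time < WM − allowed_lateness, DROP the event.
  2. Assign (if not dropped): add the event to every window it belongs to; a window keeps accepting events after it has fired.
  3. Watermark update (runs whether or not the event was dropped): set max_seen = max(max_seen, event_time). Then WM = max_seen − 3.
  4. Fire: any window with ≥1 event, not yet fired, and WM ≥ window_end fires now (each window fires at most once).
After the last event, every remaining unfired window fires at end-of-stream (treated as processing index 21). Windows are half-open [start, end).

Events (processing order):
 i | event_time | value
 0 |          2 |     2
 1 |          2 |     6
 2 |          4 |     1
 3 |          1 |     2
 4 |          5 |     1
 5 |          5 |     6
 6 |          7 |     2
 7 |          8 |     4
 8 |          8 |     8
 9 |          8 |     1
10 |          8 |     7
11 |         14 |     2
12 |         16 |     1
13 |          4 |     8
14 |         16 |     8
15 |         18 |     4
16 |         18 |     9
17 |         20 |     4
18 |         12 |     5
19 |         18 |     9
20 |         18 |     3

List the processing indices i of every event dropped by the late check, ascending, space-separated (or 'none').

i=0 t=2 v=2: → [2,4); WM=-1
i=1 t=2 v=6: → [2,4); WM=-1
i=2 t=4 v=1: → [4,6); WM=1
i=3 t=1 v=2: → [1,4); WM=1
i=4 t=5 v=1: → [4,7); WM=2
i=5 t=5 v=6: → [4,7); WM=2
i=6 t=7 v=2: → [7,9); WM=4
i=7 t=8 v=4: → [7,10); WM=5
i=8 t=8 v=8: → [7,10); WM=5
i=9 t=8 v=1: → [7,10); WM=5
i=10 t=8 v=7: → [7,10); WM=5
i=11 t=14 v=2: → [14,16); WM=11
i=12 t=16 v=1: → [16,18); WM=13
i=13 t=4 v=8: DROP (t<13-0); WM=13
i=14 t=16 v=8: → [16,18); WM=13
i=15 t=18 v=4: → [18,20); WM=15
i=16 t=18 v=9: → [18,20); WM=15
i=17 t=20 v=4: → [20,22); WM=17
i=18 t=12 v=5: DROP (t<17-0); WM=17
i=19 t=18 v=9: → [18,20); WM=17
i=20 t=18 v=3: → [18,20); WM=17

13 18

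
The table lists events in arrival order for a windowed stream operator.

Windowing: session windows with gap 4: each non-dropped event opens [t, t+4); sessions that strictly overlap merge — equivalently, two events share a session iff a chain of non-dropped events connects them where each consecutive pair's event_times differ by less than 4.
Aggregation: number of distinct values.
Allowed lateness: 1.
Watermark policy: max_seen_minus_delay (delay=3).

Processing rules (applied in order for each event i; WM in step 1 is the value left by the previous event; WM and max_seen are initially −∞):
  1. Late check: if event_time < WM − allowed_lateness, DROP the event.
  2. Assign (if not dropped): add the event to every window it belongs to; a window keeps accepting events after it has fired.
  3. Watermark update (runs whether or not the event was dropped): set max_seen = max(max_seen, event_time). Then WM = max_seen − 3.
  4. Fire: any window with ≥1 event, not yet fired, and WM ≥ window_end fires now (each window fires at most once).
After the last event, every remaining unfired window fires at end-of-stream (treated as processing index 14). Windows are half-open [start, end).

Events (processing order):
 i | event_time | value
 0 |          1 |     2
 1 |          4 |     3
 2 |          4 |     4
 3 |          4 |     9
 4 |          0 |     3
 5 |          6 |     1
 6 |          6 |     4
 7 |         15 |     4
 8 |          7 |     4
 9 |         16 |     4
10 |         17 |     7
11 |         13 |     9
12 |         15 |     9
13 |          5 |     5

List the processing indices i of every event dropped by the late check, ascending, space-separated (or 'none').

i=0 t=1 v=2: → [1,5); WM=-2
i=1 t=4 v=3: → [1,8); WM=1
i=2 t=4 v=4: → [1,8); WM=1
i=3 t=4 v=9: → [1,8); WM=1
i=4 t=0 v=3: → [0,8); WM=1
i=5 t=6 v=1: → [0,10); WM=3
i=6 t=6 v=4: → [0,10); WM=3
i=7 t=15 v=4: → [15,19); WM=12
i=8 t=7 v=4: DROP (t<12-1); WM=12
i=9 t=16 v=4: → [15,20); WM=13
i=10 t=17 v=7: → [15,21); WM=14
i=11 t=13 v=9: → [13,21); WM=14
i=12 t=15 v=9: → [13,21); WM=14
i=13 t=5 v=5: DROP (t<14-1); WM=14

8 13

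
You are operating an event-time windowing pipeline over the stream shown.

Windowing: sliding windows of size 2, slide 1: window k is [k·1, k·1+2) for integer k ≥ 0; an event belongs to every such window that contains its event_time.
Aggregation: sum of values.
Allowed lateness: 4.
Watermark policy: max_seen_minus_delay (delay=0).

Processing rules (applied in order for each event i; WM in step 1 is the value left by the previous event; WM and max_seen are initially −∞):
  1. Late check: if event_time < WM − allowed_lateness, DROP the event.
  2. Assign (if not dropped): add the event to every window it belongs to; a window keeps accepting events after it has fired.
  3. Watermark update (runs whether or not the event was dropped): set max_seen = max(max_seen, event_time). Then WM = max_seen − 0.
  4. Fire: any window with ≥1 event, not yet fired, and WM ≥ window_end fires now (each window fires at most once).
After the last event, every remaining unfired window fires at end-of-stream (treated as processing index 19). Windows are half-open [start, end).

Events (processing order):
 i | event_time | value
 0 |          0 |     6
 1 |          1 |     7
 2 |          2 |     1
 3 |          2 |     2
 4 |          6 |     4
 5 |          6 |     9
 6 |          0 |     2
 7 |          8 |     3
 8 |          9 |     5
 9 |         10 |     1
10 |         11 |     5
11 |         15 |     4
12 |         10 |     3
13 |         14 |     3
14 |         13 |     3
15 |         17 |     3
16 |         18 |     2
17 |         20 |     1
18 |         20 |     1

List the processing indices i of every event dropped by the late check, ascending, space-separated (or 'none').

6 12

i=0 t=0 v=6: → [0,2); WM=0
i=1 t=1 v=7: → [1,3),[0,2); WM=1
i=2 t=2 v=1: → [2,4),[1,3); WM=2; [0,2) fires=13
i=3 t=2 v=2: → [2,4),[1,3); WM=2
i=4 t=6 v=4: → [6,8),[5,7); WM=6; [1,3) fires=10 [2,4) fires=3
i=5 t=6 v=9: → [6,8),[5,7); WM=6
i=6 t=0 v=2: DROP (t<6-4); WM=6
i=7 t=8 v=3: → [8,10),[7,9); WM=8; [5,7) fires=13 [6,8) fires=13
i=8 t=9 v=5: → [9,11),[8,10); WM=9; [7,9) fires=3
i=9 t=10 v=1: → [10,12),[9,11); WM=10; [8,10) fires=8
i=10 t=11 v=5: → [11,13),[10,12); WM=11; [9,11) fires=6
i=11 t=15 v=4: → [15,17),[14,16); WM=15; [10,12) fires=6 [11,13) fires=5
i=12 t=10 v=3: DROP (t<15-4); WM=15
i=13 t=14 v=3: → [14,16),[13,15); WM=15; [13,15) fires=3
i=14 t=13 v=3: → [13,15),[12,14); WM=15; [12,14) fires=3
i=15 t=17 v=3: → [17,19),[16,18); WM=17; [14,16) fires=7 [15,17) fires=4
i=16 t=18 v=2: → [18,20),[17,19); WM=18; [16,18) fires=3
i=17 t=20 v=1: → [20,22),[19,21); WM=20; [17,19) fires=5 [18,20) fires=2
i=18 t=20 v=1: → [20,22),[19,21); WM=20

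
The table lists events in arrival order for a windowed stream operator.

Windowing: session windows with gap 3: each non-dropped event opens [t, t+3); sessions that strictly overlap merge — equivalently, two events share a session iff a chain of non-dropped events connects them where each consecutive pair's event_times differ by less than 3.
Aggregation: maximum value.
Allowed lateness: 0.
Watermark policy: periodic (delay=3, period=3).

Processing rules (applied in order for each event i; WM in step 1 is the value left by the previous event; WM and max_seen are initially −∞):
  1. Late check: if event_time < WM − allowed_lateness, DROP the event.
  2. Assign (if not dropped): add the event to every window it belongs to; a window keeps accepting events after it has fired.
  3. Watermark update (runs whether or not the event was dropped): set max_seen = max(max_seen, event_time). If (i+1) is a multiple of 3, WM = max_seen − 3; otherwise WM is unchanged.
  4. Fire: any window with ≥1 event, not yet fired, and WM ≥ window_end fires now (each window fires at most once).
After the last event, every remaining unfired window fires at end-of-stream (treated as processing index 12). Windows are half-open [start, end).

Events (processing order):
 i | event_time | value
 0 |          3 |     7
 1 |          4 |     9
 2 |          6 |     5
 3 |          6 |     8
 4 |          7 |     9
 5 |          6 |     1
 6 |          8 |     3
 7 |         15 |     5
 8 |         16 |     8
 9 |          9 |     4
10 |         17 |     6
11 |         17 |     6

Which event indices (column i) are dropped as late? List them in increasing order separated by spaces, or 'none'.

i=0 t=3 v=7: → [3,6); WM=−∞
i=1 t=4 v=9: → [3,7); WM=−∞
i=2 t=6 v=5: → [3,9); WM=3
i=3 t=6 v=8: → [3,9); WM=3
i=4 t=7 v=9: → [3,10); WM=3
i=5 t=6 v=1: → [3,10); WM=4
i=6 t=8 v=3: → [3,11); WM=4
i=7 t=15 v=5: → [15,18); WM=4
i=8 t=16 v=8: → [15,19); WM=13
i=9 t=9 v=4: DROP (t<13-0); WM=13
i=10 t=17 v=6: → [15,20); WM=13
i=11 t=17 v=6: → [15,20); WM=14

9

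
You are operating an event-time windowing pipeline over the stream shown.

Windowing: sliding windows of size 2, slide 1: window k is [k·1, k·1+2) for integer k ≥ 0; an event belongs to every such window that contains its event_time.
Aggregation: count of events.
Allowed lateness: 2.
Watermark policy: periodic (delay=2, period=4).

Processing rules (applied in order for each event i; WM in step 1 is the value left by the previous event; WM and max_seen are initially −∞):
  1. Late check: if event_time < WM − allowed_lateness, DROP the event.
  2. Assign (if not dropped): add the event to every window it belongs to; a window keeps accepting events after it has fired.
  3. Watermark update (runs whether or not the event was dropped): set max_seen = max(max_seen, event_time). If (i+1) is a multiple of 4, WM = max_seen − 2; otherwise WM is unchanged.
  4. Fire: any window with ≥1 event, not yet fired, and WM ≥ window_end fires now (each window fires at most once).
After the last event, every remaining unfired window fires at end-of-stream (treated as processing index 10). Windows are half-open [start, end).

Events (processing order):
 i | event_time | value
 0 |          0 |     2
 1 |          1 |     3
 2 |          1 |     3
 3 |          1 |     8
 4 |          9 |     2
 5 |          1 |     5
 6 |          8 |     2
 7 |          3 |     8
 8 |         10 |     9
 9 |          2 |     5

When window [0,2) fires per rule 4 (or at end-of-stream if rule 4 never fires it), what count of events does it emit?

5

i=0 t=0 v=2: → [0,2); WM=−∞
i=1 t=1 v=3: → [1,3),[0,2); WM=−∞
i=2 t=1 v=3: → [1,3),[0,2); WM=−∞
i=3 t=1 v=8: → [1,3),[0,2); WM=-1
i=4 t=9 v=2: → [9,11),[8,10); WM=-1
i=5 t=1 v=5: → [1,3),[0,2); WM=-1
i=6 t=8 v=2: → [8,10),[7,9); WM=-1
i=7 t=3 v=8: → [3,5),[2,4); WM=7; [0,2) fires=5 [1,3) fires=4 [2,4) fires=1 [3,5) fires=1
i=8 t=10 v=9: → [10,12),[9,11); WM=7
i=9 t=2 v=5: DROP (t<7-2); WM=7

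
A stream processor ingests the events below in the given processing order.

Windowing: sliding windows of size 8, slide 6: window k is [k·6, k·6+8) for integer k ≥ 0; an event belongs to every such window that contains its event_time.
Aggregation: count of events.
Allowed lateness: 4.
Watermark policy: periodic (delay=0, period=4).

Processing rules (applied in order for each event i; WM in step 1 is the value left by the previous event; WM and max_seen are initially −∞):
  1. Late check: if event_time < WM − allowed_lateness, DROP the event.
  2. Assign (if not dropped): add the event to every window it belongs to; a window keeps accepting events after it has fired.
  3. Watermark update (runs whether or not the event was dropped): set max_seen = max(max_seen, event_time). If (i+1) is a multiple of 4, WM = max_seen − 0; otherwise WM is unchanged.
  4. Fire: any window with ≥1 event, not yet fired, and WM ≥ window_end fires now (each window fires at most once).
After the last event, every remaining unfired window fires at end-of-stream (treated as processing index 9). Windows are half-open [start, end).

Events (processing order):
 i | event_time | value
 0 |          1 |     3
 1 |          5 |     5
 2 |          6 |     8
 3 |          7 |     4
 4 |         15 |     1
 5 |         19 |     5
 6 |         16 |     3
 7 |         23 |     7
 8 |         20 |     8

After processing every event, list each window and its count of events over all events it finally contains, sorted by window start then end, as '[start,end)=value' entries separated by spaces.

[0,8)=4 [6,14)=2 [12,20)=3 [18,26)=3

i=0 t=1 v=3: → [0,8); WM=−∞
i=1 t=5 v=5: → [0,8); WM=−∞
i=2 t=6 v=8: → [6,14),[0,8); WM=−∞
i=3 t=7 v=4: → [6,14),[0,8); WM=7
i=4 t=15 v=1: → [12,20); WM=7
i=5 t=19 v=5: → [18,26),[12,20); WM=7
i=6 t=16 v=3: → [12,20); WM=7
i=7 t=23 v=7: → [18,26); WM=23; [0,8) fires=4 [6,14) fires=2 [12,20) fires=3
i=8 t=20 v=8: → [18,26); WM=23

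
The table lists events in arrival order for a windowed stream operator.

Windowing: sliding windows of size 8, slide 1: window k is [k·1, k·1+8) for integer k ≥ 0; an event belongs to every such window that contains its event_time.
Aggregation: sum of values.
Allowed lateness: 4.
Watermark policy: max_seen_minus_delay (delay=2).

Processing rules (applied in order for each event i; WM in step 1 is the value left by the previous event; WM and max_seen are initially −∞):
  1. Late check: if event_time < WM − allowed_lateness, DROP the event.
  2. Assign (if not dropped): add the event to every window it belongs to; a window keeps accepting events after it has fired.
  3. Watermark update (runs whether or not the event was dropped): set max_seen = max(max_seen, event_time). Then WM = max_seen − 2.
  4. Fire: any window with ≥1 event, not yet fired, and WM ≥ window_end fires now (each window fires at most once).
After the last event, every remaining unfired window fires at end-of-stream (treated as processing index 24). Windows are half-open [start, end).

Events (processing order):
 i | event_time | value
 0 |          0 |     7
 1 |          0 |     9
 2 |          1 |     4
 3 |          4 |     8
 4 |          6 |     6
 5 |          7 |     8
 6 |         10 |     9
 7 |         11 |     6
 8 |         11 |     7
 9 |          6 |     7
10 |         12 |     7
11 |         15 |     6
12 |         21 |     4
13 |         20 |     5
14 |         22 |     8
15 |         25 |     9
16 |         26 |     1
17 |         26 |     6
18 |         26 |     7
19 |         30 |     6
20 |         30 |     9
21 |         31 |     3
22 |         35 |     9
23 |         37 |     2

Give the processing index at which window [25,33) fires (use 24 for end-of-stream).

22

i=0 t=0 v=7: → [0,8); WM=-2
i=1 t=0 v=9: → [0,8); WM=-2
i=2 t=1 v=4: → [1,9),[0,8); WM=-1
i=3 t=4 v=8: → [4,12),[3,11),[2,10),[1,9),[0,8); WM=2
i=4 t=6 v=6: → [6,14),[5,13),[4,12),[3,11),[2,10),[1,9),[0,8); WM=4
i=5 t=7 v=8: → [7,15),[6,14),[5,13),[4,12),[3,11),[2,10),[1,9),[0,8); WM=5
i=6 t=10 v=9: → [10,18),[9,17),[8,16),[7,15),[6,14),[5,13),[4,12),[3,11); WM=8; [0,8) fires=42
i=7 t=11 v=6: → [11,19),[10,18),[9,17),[8,16),[7,15),[6,14),[5,13),[4,12); WM=9; [1,9) fires=26
i=8 t=11 v=7: → [11,19),[10,18),[9,17),[8,16),[7,15),[6,14),[5,13),[4,12); WM=9
i=9 t=6 v=7: → [6,14),[5,13),[4,12),[3,11),[2,10),[1,9),[0,8); WM=9
i=10 t=12 v=7: → [12,20),[11,19),[10,18),[9,17),[8,16),[7,15),[6,14),[5,13); WM=10; [2,10) fires=29
i=11 t=15 v=6: → [15,23),[14,22),[13,21),[12,20),[11,19),[10,18),[9,17),[8,16); WM=13; [3,11) fires=38 [4,12) fires=51 [5,13) fires=50
i=12 t=21 v=4: → [21,29),[20,28),[19,27),[18,26),[17,25),[16,24),[15,23),[14,22); WM=19; [6,14) fires=50 [7,15) fires=37 [8,16) fires=35 [9,17) fires=35 [10,18) fires=35 [11,19) fires=26
i=13 t=20 v=5: → [20,28),[19,27),[18,26),[17,25),[16,24),[15,23),[14,22),[13,21); WM=19
i=14 t=22 v=8: → [22,30),[21,29),[20,28),[19,27),[18,26),[17,25),[16,24),[15,23); WM=20; [12,20) fires=13
i=15 t=25 v=9: → [25,33),[24,32),[23,31),[22,30),[21,29),[20,28),[19,27),[18,26); WM=23; [13,21) fires=11 [14,22) fires=15 [15,23) fires=23
i=16 t=26 v=1: → [26,34),[25,33),[24,32),[23,31),[22,30),[21,29),[20,28),[19,27); WM=24; [16,24) fires=17
i=17 t=26 v=6: → [26,34),[25,33),[24,32),[23,31),[22,30),[21,29),[20,28),[19,27); WM=24
i=18 t=26 v=7: → [26,34),[25,33),[24,32),[23,31),[22,30),[21,29),[20,28),[19,27); WM=24
i=19 t=30 v=6: → [30,38),[29,37),[28,36),[27,35),[26,34),[25,33),[24,32),[23,31); WM=28; [17,25) fires=17 [18,26) fires=26 [19,27) fires=40 [20,28) fires=40
i=20 t=30 v=9: → [30,38),[29,37),[28,36),[27,35),[26,34),[25,33),[24,32),[23,31); WM=28
i=21 t=31 v=3: → [31,39),[30,38),[29,37),[28,36),[27,35),[26,34),[25,33),[24,32); WM=29; [21,29) fires=35
i=22 t=35 v=9: → [35,43),[34,42),[33,41),[32,40),[31,39),[30,38),[29,37),[28,36); WM=33; [22,30) fires=31 [23,31) fires=38 [24,32) fires=41 [25,33) fires=41
i=23 t=37 v=2: → [37,45),[36,44),[35,43),[34,42),[33,41),[32,40),[31,39),[30,38); WM=35; [26,34) fires=32 [27,35) fires=18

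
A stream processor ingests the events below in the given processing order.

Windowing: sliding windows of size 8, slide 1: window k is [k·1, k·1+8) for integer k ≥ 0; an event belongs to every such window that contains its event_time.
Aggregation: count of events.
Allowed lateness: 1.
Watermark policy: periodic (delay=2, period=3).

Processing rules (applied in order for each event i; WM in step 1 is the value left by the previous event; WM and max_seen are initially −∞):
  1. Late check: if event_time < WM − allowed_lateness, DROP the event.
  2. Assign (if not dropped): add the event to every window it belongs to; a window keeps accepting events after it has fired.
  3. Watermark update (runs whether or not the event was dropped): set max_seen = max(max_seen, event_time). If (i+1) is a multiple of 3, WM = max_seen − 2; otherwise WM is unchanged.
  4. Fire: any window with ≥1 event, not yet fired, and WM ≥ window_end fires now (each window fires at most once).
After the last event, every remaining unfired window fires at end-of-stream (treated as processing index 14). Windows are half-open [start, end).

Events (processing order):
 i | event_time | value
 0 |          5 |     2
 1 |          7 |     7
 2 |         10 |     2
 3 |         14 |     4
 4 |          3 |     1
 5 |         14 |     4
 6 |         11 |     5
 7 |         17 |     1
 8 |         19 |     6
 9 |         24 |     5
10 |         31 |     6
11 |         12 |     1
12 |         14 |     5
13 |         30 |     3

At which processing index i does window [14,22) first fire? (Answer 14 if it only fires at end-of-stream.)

11

i=0 t=5 v=2: → [5,13),[4,12),[3,11),[2,10),[1,9),[0,8); WM=−∞
i=1 t=7 v=7: → [7,15),[6,14),[5,13),[4,12),[3,11),[2,10),[1,9),[0,8); WM=−∞
i=2 t=10 v=2: → [10,18),[9,17),[8,16),[7,15),[6,14),[5,13),[4,12),[3,11); WM=8; [0,8) fires=2
i=3 t=14 v=4: → [14,22),[13,21),[12,20),[11,19),[10,18),[9,17),[8,16),[7,15); WM=8
i=4 t=3 v=1: DROP (t<8-1); WM=8
i=5 t=14 v=4: → [14,22),[13,21),[12,20),[11,19),[10,18),[9,17),[8,16),[7,15); WM=12; [1,9) fires=2 [2,10) fires=2 [3,11) fires=3 [4,12) fires=3
i=6 t=11 v=5: → [11,19),[10,18),[9,17),[8,16),[7,15),[6,14),[5,13),[4,12); WM=12
i=7 t=17 v=1: → [17,25),[16,24),[15,23),[14,22),[13,21),[12,20),[11,19),[10,18); WM=12
i=8 t=19 v=6: → [19,27),[18,26),[17,25),[16,24),[15,23),[14,22),[13,21),[12,20); WM=17; [5,13) fires=4 [6,14) fires=3 [7,15) fires=5 [8,16) fires=4 [9,17) fires=4
i=9 t=24 v=5: → [24,32),[23,31),[22,30),[21,29),[20,28),[19,27),[18,26),[17,25); WM=17
i=10 t=31 v=6: → [31,39),[30,38),[29,37),[28,36),[27,35),[26,34),[25,33),[24,32); WM=17
i=11 t=12 v=1: DROP (t<17-1); WM=29; [10,18) fires=5 [11,19) fires=4 [12,20) fires=4 [13,21) fires=4 [14,22) fires=4 [15,23) fires=2 [16,24) fires=2 [17,25) fires=3 [18,26) fires=2 [19,27) fires=2 [20,28) fires=1 [21,29) fires=1
i=12 t=14 v=5: DROP (t<29-1); WM=29
i=13 t=30 v=3: → [30,38),[29,37),[28,36),[27,35),[26,34),[25,33),[24,32),[23,31); WM=29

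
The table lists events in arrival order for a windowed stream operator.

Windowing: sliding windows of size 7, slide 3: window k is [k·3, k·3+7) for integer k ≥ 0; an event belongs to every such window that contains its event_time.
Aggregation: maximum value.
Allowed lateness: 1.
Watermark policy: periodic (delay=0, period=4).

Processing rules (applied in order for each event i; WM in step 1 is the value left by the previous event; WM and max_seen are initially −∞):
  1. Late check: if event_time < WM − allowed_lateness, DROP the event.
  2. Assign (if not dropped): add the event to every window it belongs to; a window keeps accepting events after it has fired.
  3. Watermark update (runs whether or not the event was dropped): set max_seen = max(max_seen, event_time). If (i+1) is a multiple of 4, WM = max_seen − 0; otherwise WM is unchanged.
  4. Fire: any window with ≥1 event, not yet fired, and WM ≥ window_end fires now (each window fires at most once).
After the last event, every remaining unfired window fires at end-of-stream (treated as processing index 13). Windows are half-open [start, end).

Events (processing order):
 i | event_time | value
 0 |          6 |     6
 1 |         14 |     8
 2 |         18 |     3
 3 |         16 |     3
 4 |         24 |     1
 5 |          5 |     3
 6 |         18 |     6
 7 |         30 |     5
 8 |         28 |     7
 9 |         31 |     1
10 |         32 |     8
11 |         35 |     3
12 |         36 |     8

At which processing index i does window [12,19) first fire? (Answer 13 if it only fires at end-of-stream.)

7

i=0 t=6 v=6: → [6,13),[3,10),[0,7); WM=−∞
i=1 t=14 v=8: → [12,19),[9,16); WM=−∞
i=2 t=18 v=3: → [18,25),[15,22),[12,19); WM=−∞
i=3 t=16 v=3: → [15,22),[12,19); WM=18; [0,7) fires=6 [3,10) fires=6 [6,13) fires=6 [9,16) fires=8
i=4 t=24 v=1: → [24,31),[21,28),[18,25); WM=18
i=5 t=5 v=3: DROP (t<18-1); WM=18
i=6 t=18 v=6: → [18,25),[15,22),[12,19); WM=18
i=7 t=30 v=5: → [30,37),[27,34),[24,31); WM=30; [12,19) fires=8 [15,22) fires=6 [18,25) fires=6 [21,28) fires=1
i=8 t=28 v=7: DROP (t<30-1); WM=30
i=9 t=31 v=1: → [30,37),[27,34); WM=30
i=10 t=32 v=8: → [30,37),[27,34); WM=30
i=11 t=35 v=3: → [33,40),[30,37); WM=35; [24,31) fires=5 [27,34) fires=8
i=12 t=36 v=8: → [36,43),[33,40),[30,37); WM=35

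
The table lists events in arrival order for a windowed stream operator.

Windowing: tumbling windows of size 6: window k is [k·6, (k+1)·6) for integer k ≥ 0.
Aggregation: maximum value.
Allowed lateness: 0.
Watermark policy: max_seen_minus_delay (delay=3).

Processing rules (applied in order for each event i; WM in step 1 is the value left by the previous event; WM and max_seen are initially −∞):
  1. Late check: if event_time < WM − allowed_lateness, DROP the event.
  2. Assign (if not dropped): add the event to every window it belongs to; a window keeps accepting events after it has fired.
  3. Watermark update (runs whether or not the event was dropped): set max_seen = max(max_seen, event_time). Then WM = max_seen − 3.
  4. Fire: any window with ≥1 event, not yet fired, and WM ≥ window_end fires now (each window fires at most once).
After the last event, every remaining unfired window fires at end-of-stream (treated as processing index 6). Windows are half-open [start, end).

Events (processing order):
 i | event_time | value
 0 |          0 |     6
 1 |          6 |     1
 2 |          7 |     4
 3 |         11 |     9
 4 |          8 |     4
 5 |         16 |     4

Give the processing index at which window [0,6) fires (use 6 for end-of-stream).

i=0 t=0 v=6: → [0,6); WM=-3
i=1 t=6 v=1: → [6,12); WM=3
i=2 t=7 v=4: → [6,12); WM=4
i=3 t=11 v=9: → [6,12); WM=8; [0,6) fires=6
i=4 t=8 v=4: → [6,12); WM=8
i=5 t=16 v=4: → [12,18); WM=13; [6,12) fires=9

3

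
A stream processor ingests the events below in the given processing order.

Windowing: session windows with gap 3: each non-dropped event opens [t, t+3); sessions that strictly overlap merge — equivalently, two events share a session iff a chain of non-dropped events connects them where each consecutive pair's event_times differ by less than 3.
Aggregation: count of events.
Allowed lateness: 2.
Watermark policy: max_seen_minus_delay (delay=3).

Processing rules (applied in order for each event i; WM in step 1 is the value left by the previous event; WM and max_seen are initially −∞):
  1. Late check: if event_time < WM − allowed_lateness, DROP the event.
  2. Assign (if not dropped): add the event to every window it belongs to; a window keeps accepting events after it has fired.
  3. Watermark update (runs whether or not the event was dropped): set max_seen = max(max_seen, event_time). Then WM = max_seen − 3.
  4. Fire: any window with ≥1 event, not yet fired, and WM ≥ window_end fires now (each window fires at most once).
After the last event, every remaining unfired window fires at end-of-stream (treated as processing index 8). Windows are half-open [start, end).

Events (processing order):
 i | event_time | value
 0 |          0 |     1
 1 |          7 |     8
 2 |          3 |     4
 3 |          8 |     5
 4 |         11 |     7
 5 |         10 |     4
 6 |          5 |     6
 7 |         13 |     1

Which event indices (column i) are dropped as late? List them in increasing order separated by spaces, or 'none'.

6

i=0 t=0 v=1: → [0,3); WM=-3
i=1 t=7 v=8: → [7,10); WM=4
i=2 t=3 v=4: → [3,6); WM=4
i=3 t=8 v=5: → [7,11); WM=5
i=4 t=11 v=7: → [11,14); WM=8
i=5 t=10 v=4: → [7,14); WM=8
i=6 t=5 v=6: DROP (t<8-2); WM=8
i=7 t=13 v=1: → [7,16); WM=10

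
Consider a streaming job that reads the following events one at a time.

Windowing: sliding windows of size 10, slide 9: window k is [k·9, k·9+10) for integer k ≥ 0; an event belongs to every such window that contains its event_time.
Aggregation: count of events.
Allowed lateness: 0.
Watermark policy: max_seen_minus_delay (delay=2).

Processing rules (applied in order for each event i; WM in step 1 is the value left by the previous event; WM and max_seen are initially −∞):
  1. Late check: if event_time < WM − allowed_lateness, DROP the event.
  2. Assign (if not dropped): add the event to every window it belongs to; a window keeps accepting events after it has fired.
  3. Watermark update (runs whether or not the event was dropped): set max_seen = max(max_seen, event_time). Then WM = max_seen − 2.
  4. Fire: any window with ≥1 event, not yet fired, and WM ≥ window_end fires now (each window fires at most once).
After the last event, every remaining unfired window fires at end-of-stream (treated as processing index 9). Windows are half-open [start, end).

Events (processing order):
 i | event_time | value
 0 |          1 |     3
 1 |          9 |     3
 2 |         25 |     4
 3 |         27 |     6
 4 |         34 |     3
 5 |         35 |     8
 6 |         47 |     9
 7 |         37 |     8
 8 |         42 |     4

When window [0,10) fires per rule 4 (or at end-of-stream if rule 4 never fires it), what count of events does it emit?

2

i=0 t=1 v=3: → [0,10); WM=-1
i=1 t=9 v=3: → [9,19),[0,10); WM=7
i=2 t=25 v=4: → [18,28); WM=23; [0,10) fires=2 [9,19) fires=1
i=3 t=27 v=6: → [27,37),[18,28); WM=25
i=4 t=34 v=3: → [27,37); WM=32; [18,28) fires=2
i=5 t=35 v=8: → [27,37); WM=33
i=6 t=47 v=9: → [45,55); WM=45; [27,37) fires=3
i=7 t=37 v=8: DROP (t<45-0); WM=45
i=8 t=42 v=4: DROP (t<45-0); WM=45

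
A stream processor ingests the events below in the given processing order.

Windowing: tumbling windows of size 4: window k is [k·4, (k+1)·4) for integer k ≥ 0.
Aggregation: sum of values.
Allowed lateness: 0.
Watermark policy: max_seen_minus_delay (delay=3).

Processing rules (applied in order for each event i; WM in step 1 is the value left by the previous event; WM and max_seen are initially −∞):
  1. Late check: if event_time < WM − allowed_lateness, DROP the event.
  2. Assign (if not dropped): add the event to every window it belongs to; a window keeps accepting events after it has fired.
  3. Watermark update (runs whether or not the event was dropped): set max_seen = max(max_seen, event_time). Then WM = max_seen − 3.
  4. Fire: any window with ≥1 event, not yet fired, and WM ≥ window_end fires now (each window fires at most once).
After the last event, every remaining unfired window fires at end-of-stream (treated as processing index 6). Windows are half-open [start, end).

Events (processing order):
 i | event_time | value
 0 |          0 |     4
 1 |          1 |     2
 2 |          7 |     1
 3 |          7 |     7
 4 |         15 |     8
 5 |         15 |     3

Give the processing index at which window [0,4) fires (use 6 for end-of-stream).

2

i=0 t=0 v=4: → [0,4); WM=-3
i=1 t=1 v=2: → [0,4); WM=-2
i=2 t=7 v=1: → [4,8); WM=4; [0,4) fires=6
i=3 t=7 v=7: → [4,8); WM=4
i=4 t=15 v=8: → [12,16); WM=12; [4,8) fires=8
i=5 t=15 v=3: → [12,16); WM=12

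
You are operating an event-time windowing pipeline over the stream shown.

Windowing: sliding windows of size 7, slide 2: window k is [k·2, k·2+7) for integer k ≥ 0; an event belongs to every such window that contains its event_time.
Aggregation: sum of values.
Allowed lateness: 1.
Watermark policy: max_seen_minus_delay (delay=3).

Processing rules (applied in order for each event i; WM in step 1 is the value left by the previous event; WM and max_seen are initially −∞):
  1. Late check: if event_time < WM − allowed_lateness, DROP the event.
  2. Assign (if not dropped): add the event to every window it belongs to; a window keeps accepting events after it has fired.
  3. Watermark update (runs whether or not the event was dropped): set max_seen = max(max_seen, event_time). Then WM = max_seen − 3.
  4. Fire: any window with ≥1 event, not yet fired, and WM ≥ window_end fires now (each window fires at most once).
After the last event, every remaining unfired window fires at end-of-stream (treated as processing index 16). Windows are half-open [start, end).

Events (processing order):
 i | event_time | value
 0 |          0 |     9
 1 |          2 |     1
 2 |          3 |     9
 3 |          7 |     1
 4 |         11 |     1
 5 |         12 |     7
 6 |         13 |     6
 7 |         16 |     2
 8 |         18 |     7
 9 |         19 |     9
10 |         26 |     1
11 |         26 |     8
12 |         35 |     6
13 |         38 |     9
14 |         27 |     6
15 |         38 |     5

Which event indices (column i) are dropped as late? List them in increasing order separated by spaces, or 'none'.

i=0 t=0 v=9: → [0,7); WM=-3
i=1 t=2 v=1: → [2,9),[0,7); WM=-1
i=2 t=3 v=9: → [2,9),[0,7); WM=0
i=3 t=7 v=1: → [6,13),[4,11),[2,9); WM=4
i=4 t=11 v=1: → [10,17),[8,15),[6,13); WM=8; [0,7) fires=19
i=5 t=12 v=7: → [12,19),[10,17),[8,15),[6,13); WM=9; [2,9) fires=11
i=6 t=13 v=6: → [12,19),[10,17),[8,15); WM=10
i=7 t=16 v=2: → [16,23),[14,21),[12,19),[10,17); WM=13; [4,11) fires=1 [6,13) fires=9
i=8 t=18 v=7: → [18,25),[16,23),[14,21),[12,19); WM=15; [8,15) fires=14
i=9 t=19 v=9: → [18,25),[16,23),[14,21); WM=16
i=10 t=26 v=1: → [26,33),[24,31),[22,29),[20,27); WM=23; [10,17) fires=16 [12,19) fires=22 [14,21) fires=18 [16,23) fires=18
i=11 t=26 v=8: → [26,33),[24,31),[22,29),[20,27); WM=23
i=12 t=35 v=6: → [34,41),[32,39),[30,37); WM=32; [18,25) fires=16 [20,27) fires=9 [22,29) fires=9 [24,31) fires=9
i=13 t=38 v=9: → [38,45),[36,43),[34,41),[32,39); WM=35; [26,33) fires=9
i=14 t=27 v=6: DROP (t<35-1); WM=35
i=15 t=38 v=5: → [38,45),[36,43),[34,41),[32,39); WM=35

14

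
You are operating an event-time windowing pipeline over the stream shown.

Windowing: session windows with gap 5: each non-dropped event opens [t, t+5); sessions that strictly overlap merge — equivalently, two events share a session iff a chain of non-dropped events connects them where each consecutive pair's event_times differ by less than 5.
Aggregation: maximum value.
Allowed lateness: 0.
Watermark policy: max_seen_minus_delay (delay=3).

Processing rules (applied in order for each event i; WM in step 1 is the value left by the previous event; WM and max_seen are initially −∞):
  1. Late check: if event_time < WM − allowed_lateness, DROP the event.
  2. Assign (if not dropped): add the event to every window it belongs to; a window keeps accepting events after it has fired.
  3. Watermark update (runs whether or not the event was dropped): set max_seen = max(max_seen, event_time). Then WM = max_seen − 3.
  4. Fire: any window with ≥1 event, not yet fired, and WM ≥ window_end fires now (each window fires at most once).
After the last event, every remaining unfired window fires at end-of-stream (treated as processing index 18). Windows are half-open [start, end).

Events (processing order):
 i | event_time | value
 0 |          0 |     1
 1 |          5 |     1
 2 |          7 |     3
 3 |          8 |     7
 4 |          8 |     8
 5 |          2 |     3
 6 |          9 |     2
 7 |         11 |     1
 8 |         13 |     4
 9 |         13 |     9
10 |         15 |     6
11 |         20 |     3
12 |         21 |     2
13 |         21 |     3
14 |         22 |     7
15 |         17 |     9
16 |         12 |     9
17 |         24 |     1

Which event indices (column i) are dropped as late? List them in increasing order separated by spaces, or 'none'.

i=0 t=0 v=1: → [0,5); WM=-3
i=1 t=5 v=1: → [5,10); WM=2
i=2 t=7 v=3: → [5,12); WM=4
i=3 t=8 v=7: → [5,13); WM=5
i=4 t=8 v=8: → [5,13); WM=5
i=5 t=2 v=3: DROP (t<5-0); WM=5
i=6 t=9 v=2: → [5,14); WM=6
i=7 t=11 v=1: → [5,16); WM=8
i=8 t=13 v=4: → [5,18); WM=10
i=9 t=13 v=9: → [5,18); WM=10
i=10 t=15 v=6: → [5,20); WM=12
i=11 t=20 v=3: → [20,25); WM=17
i=12 t=21 v=2: → [20,26); WM=18
i=13 t=21 v=3: → [20,26); WM=18
i=14 t=22 v=7: → [20,27); WM=19
i=15 t=17 v=9: DROP (t<19-0); WM=19
i=16 t=12 v=9: DROP (t<19-0); WM=19
i=17 t=24 v=1: → [20,29); WM=21

5 15 16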